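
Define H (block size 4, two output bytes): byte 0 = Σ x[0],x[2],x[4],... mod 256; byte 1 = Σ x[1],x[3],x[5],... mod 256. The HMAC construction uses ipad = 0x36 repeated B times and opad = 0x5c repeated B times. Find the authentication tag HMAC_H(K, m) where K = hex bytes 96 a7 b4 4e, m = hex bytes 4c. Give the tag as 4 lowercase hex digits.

2016

Key hex bytes 96 a7 b4 4e is exactly B = 4 bytes: K' = 96 a7 b4 4e.
K' ⊕ ipad = a0 91 82 78.  K' ⊕ opad = ca fb e8 12.
Inner input = (K'⊕ipad) ∥ m = a0 91 82 78 ∥ 4c.
Inner hash: even-index sum = 366 mod 256 = 110; odd-index sum = 265 mod 256 = 9 → 6e 09.
Outer input = (K'⊕opad) ∥ inner = ca fb e8 12 ∥ 6e 09.
Outer hash (tag): even-index sum = 544 mod 256 = 32; odd-index sum = 278 mod 256 = 22 → 20 16.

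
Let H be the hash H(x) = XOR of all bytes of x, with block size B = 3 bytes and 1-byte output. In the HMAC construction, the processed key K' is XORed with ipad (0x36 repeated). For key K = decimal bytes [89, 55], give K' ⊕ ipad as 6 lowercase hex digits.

Key decimal bytes [89, 55] = 59 37 is 2 bytes ≤ B = 3; zero-pad to 3 bytes: K' = 59 37 00.
XOR each byte with 0x36: 59⊕36=6f, 37⊕36=01, 00⊕36=36.

6f0136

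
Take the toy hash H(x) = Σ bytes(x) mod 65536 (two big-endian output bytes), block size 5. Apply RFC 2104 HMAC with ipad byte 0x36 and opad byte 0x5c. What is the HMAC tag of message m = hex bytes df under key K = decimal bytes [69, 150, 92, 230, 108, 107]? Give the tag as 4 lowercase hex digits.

0293

Key decimal bytes [69, 150, 92, 230, 108, 107] = 45 96 5c e6 6c 6b is 6 bytes > B = 5, so hash it first: H(key) = 02 f4, then zero-pad to 5 bytes: K' = 02 f4 00 00 00.
K' ⊕ ipad = 34 c2 36 36 36.  K' ⊕ opad = 5e a8 5c 5c 5c.
Inner input = (K'⊕ipad) ∥ m = 34 c2 36 36 36 ∥ df.
Inner hash: sum = 52+194+54+54+54+223 = 631 → 02 77.
Outer input = (K'⊕opad) ∥ inner = 5e a8 5c 5c 5c ∥ 02 77.
Outer hash (tag): sum = 94+168+92+92+92+2+119 = 659 → 02 93.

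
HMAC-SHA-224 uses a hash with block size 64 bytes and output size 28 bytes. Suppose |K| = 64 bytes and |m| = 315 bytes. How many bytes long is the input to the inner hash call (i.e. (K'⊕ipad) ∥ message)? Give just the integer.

379

Key is 64 ≤ 64 bytes, zero-padded: |K'| = 64.
Inner input = (K'⊕ipad) ∥ m → 64 + 315 = 379 bytes.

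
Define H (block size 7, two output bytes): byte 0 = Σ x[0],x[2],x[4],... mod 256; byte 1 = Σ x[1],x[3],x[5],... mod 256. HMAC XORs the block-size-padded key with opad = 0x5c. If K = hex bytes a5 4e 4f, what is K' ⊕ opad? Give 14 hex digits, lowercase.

f912135c5c5c5c

Key hex bytes a5 4e 4f is 3 bytes ≤ B = 7; zero-pad to 7 bytes: K' = a5 4e 4f 00 00 00 00.
XOR each byte with 0x5c: a5⊕5c=f9, 4e⊕5c=12, 4f⊕5c=13, 00⊕5c=5c, 00⊕5c=5c, 00⊕5c=5c, 00⊕5c=5c.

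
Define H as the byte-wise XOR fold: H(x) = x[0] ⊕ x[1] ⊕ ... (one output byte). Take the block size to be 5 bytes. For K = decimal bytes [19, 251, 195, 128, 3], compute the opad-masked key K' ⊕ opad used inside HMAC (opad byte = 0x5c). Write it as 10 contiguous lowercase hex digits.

4fa79fdc5f

Key decimal bytes [19, 251, 195, 128, 3] = 13 fb c3 80 03 is exactly B = 5 bytes: K' = 13 fb c3 80 03.
XOR each byte with 0x5c: 13⊕5c=4f, fb⊕5c=a7, c3⊕5c=9f, 80⊕5c=dc, 03⊕5c=5f.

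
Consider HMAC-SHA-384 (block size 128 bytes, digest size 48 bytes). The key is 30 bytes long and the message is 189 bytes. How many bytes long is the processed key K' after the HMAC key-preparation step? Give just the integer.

128

Key is 30 ≤ 128 bytes, zero-padded: |K'| = 128.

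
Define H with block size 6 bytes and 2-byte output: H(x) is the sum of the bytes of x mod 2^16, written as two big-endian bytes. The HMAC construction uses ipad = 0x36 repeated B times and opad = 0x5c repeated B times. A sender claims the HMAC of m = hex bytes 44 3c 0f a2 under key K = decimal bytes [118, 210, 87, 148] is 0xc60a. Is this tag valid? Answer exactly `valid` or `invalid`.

Key decimal bytes [118, 210, 87, 148] = 76 d2 57 94 is 4 bytes ≤ B = 6; zero-pad to 6 bytes: K' = 76 d2 57 94 00 00.
K' ⊕ ipad = 40 e4 61 a2 36 36; K' ⊕ opad = 2a 8e 0b c8 5c 5c.
Inner hash: sum = 64+228+97+162+54+54+68+60+15+162 = 964 → 03 c4.
Outer hash (recomputed tag): sum = 42+142+11+200+92+92+3+196 = 778 → 03 0a.
Recomputed tag = 030a; claimed = c60a → mismatch.

invalid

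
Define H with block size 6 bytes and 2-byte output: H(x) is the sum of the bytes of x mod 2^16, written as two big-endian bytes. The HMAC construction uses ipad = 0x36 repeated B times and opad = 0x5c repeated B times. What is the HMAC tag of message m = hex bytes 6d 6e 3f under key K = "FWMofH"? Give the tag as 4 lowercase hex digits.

Key "FWMofH" = 46 57 4d 6f 66 48 is exactly B = 6 bytes: K' = 46 57 4d 6f 66 48.
K' ⊕ ipad = 70 61 7b 59 50 7e.  K' ⊕ opad = 1a 0b 11 33 3a 14.
Inner input = (K'⊕ipad) ∥ m = 70 61 7b 59 50 7e ∥ 6d 6e 3f.
Inner hash: sum = 112+97+123+89+80+126+109+110+63 = 909 → 03 8d.
Outer input = (K'⊕opad) ∥ inner = 1a 0b 11 33 3a 14 ∥ 03 8d.
Outer hash (tag): sum = 26+11+17+51+58+20+3+141 = 327 → 01 47.

0147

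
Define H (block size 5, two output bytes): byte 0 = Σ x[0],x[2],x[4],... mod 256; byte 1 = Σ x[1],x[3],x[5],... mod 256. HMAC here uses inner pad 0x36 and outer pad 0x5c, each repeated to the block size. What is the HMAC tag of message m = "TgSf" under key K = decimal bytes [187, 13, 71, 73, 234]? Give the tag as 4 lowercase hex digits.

Key decimal bytes [187, 13, 71, 73, 234] = bb 0d 47 49 ea is exactly B = 5 bytes: K' = bb 0d 47 49 ea.
K' ⊕ ipad = 8d 3b 71 7f dc.  K' ⊕ opad = e7 51 1b 15 b6.
Inner input = (K'⊕ipad) ∥ m = 8d 3b 71 7f dc ∥ 54 67 53 66.
Inner hash: even-index sum = 679 mod 256 = 167; odd-index sum = 353 mod 256 = 97 → a7 61.
Outer input = (K'⊕opad) ∥ inner = e7 51 1b 15 b6 ∥ a7 61.
Outer hash (tag): even-index sum = 537 mod 256 = 25; odd-index sum = 269 mod 256 = 13 → 19 0d.

190d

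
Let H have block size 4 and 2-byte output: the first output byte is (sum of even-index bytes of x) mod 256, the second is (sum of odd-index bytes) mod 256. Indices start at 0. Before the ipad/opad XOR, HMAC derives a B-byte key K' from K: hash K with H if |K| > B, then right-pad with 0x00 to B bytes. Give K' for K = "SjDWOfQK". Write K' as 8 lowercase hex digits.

|K| = 8 > B = 4, so first hash the key.
H(K): even-index sum = 311 mod 256 = 55; odd-index sum = 370 mod 256 = 114 → 37 72.
Zero-pad H(K) = 37 72 to 4 bytes: K' = 37 72 00 00.

37720000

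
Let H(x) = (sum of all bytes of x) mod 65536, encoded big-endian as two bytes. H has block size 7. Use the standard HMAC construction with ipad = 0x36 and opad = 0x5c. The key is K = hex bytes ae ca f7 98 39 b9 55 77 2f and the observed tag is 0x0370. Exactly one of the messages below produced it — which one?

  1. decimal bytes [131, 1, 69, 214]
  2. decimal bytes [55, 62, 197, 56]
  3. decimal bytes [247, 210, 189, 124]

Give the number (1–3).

Key hex bytes ae ca f7 98 39 b9 55 77 2f is 9 bytes > B = 7, so hash it first: H(key) = 04 f4, then zero-pad to 7 bytes: K' = 04 f4 00 00 00 00 00.
K' ⊕ ipad = 32 c2 36 36 36 36 36; K' ⊕ opad = 58 a8 5c 5c 5c 5c 5c.
m1: inner = H(32 c2 36 36 36 36 36 83 01 45 d6) = 03 a1; tag = H(58 a8 5c 5c 5c 5c 5c 03 a1) = 0370 ← matches
m2: inner = H(32 c2 36 36 36 36 36 37 3e c5 38) = 03 74; tag = H(58 a8 5c 5c 5c 5c 5c 03 74) = 0343
m3: inner = H(32 c2 36 36 36 36 36 f7 d2 bd 7c) = 05 04; tag = H(58 a8 5c 5c 5c 5c 5c 05 04) = 02d5

1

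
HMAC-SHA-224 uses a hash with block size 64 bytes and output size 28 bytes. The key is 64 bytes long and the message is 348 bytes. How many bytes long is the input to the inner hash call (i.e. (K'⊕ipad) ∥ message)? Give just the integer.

412

Key is 64 ≤ 64 bytes, zero-padded: |K'| = 64.
Inner input = (K'⊕ipad) ∥ m → 64 + 348 = 412 bytes.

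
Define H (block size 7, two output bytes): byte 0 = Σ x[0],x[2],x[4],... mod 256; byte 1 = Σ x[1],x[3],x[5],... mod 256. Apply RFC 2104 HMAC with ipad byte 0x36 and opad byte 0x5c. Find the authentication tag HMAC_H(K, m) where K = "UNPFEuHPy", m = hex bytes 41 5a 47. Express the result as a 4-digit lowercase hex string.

6e56

Key "UNPFEuHPy" = 55 4e 50 46 45 75 48 50 79 is 9 bytes > B = 7, so hash it first: H(key) = ab 59, then zero-pad to 7 bytes: K' = ab 59 00 00 00 00 00.
K' ⊕ ipad = 9d 6f 36 36 36 36 36.  K' ⊕ opad = f7 05 5c 5c 5c 5c 5c.
Inner input = (K'⊕ipad) ∥ m = 9d 6f 36 36 36 36 36 ∥ 41 5a 47.
Inner hash: even-index sum = 409 mod 256 = 153; odd-index sum = 355 mod 256 = 99 → 99 63.
Outer input = (K'⊕opad) ∥ inner = f7 05 5c 5c 5c 5c 5c ∥ 99 63.
Outer hash (tag): even-index sum = 622 mod 256 = 110; odd-index sum = 342 mod 256 = 86 → 6e 56.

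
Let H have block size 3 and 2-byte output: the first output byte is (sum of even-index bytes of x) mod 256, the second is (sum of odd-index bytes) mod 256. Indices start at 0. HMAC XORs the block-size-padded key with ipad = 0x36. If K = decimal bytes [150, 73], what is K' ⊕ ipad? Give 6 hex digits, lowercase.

Key decimal bytes [150, 73] = 96 49 is 2 bytes ≤ B = 3; zero-pad to 3 bytes: K' = 96 49 00.
XOR each byte with 0x36: 96⊕36=a0, 49⊕36=7f, 00⊕36=36.

a07f36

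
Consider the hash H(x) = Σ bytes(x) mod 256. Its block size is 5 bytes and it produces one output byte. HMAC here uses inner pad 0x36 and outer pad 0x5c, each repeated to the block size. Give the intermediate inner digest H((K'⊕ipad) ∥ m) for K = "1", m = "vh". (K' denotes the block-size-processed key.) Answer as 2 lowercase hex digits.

Key "1" = 31 is 1 byte ≤ B = 5; zero-pad to 5 bytes: K' = 31 00 00 00 00.
K' ⊕ ipad = 07 36 36 36 36.
Inner input = 07 36 36 36 36 ∥ 76 68.
Inner hash: sum = 7+54+54+54+54+118+104 = 445; mod 256 = 189 → bd.

bd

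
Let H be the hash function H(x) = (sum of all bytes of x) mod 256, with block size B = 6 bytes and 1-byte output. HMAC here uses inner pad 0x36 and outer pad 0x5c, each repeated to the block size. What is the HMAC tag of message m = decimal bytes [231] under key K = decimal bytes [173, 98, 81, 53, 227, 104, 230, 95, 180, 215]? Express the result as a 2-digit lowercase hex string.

Key decimal bytes [173, 98, 81, 53, 227, 104, 230, 95, 180, 215] = ad 62 51 35 e3 68 e6 5f b4 d7 is 10 bytes > B = 6, so hash it first: H(key) = b0, then zero-pad to 6 bytes: K' = b0 00 00 00 00 00.
K' ⊕ ipad = 86 36 36 36 36 36.  K' ⊕ opad = ec 5c 5c 5c 5c 5c.
Inner input = (K'⊕ipad) ∥ m = 86 36 36 36 36 36 ∥ e7.
Inner hash: sum = 134+54+54+54+54+54+231 = 635; mod 256 = 123 → 7b.
Outer input = (K'⊕opad) ∥ inner = ec 5c 5c 5c 5c 5c ∥ 7b.
Outer hash (tag): sum = 236+92+92+92+92+92+123 = 819; mod 256 = 51 → 33.

33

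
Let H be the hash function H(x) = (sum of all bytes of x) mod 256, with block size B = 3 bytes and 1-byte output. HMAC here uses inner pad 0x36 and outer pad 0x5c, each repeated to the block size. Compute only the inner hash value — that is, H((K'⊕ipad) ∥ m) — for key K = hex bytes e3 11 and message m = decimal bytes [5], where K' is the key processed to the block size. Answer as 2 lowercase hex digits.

37

Key hex bytes e3 11 is 2 bytes ≤ B = 3; zero-pad to 3 bytes: K' = e3 11 00.
K' ⊕ ipad = d5 27 36.
Inner input = d5 27 36 ∥ 05.
Inner hash: sum = 213+39+54+5 = 311; mod 256 = 55 → 37.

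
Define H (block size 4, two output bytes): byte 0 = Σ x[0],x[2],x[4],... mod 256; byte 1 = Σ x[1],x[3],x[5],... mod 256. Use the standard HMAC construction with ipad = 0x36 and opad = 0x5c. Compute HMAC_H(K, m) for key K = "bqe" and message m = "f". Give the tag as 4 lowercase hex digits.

Key "bqe" = 62 71 65 is 3 bytes ≤ B = 4; zero-pad to 4 bytes: K' = 62 71 65 00.
K' ⊕ ipad = 54 47 53 36.  K' ⊕ opad = 3e 2d 39 5c.
Inner input = (K'⊕ipad) ∥ m = 54 47 53 36 ∥ 66.
Inner hash: even-index sum = 269 mod 256 = 13; odd-index sum = 125 mod 256 = 125 → 0d 7d.
Outer input = (K'⊕opad) ∥ inner = 3e 2d 39 5c ∥ 0d 7d.
Outer hash (tag): even-index sum = 132 mod 256 = 132; odd-index sum = 262 mod 256 = 6 → 84 06.

8406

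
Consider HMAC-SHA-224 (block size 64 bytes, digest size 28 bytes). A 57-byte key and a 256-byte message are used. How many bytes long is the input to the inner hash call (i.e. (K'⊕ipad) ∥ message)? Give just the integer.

320

Key is 57 ≤ 64 bytes, zero-padded: |K'| = 64.
Inner input = (K'⊕ipad) ∥ m → 64 + 256 = 320 bytes.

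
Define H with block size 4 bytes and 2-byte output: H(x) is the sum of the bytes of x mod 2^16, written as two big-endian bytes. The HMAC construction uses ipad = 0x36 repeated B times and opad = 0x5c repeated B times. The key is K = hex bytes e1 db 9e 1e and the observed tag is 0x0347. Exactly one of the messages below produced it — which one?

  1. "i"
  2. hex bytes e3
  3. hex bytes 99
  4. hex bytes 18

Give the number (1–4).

Key hex bytes e1 db 9e 1e is exactly B = 4 bytes: K' = e1 db 9e 1e.
K' ⊕ ipad = d7 ed a8 28; K' ⊕ opad = bd 87 c2 42.
m1: inner = H(d7 ed a8 28 69) = 02 fd; tag = H(bd 87 c2 42 02 fd) = 0347 ← matches
m2: inner = H(d7 ed a8 28 e3) = 03 77; tag = H(bd 87 c2 42 03 77) = 02c2
m3: inner = H(d7 ed a8 28 99) = 03 2d; tag = H(bd 87 c2 42 03 2d) = 0278
m4: inner = H(d7 ed a8 28 18) = 02 ac; tag = H(bd 87 c2 42 02 ac) = 02f6

1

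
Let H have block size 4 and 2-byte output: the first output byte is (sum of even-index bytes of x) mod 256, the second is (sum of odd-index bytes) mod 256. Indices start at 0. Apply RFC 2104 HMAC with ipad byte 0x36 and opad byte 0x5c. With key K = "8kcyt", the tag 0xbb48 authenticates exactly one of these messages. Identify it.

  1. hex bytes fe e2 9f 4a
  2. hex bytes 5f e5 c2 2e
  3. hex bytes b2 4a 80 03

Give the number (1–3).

Key "8kcyt" = 38 6b 63 79 74 is 5 bytes > B = 4, so hash it first: H(key) = 0f e4, then zero-pad to 4 bytes: K' = 0f e4 00 00.
K' ⊕ ipad = 39 d2 36 36; K' ⊕ opad = 53 b8 5c 5c.
m1: inner = H(39 d2 36 36 fe e2 9f 4a) = 0c 34; tag = H(53 b8 5c 5c 0c 34) = bb48 ← matches
m2: inner = H(39 d2 36 36 5f e5 c2 2e) = 90 1b; tag = H(53 b8 5c 5c 90 1b) = 3f2f
m3: inner = H(39 d2 36 36 b2 4a 80 03) = a1 55; tag = H(53 b8 5c 5c a1 55) = 5069

1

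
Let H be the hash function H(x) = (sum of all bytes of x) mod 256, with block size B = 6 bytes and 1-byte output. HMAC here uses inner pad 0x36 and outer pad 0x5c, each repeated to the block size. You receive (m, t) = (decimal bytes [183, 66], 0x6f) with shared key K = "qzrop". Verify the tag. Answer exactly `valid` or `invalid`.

invalid

Key "qzrop" = 71 7a 72 6f 70 is 5 bytes ≤ B = 6; zero-pad to 6 bytes: K' = 71 7a 72 6f 70 00.
K' ⊕ ipad = 47 4c 44 59 46 36; K' ⊕ opad = 2d 26 2e 33 2c 5c.
Inner hash: sum = 71+76+68+89+70+54+183+66 = 677; mod 256 = 165 → a5.
Outer hash (recomputed tag): sum = 45+38+46+51+44+92+165 = 481; mod 256 = 225 → e1.
Recomputed tag = e1; claimed = 6f → mismatch.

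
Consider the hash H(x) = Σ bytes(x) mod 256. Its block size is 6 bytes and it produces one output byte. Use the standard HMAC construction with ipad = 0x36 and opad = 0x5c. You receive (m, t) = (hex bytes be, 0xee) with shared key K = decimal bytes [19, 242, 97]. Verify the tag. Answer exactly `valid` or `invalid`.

Key decimal bytes [19, 242, 97] = 13 f2 61 is 3 bytes ≤ B = 6; zero-pad to 6 bytes: K' = 13 f2 61 00 00 00.
K' ⊕ ipad = 25 c4 57 36 36 36; K' ⊕ opad = 4f ae 3d 5c 5c 5c.
Inner hash: sum = 37+196+87+54+54+54+190 = 672; mod 256 = 160 → a0.
Outer hash (recomputed tag): sum = 79+174+61+92+92+92+160 = 750; mod 256 = 238 → ee.
Recomputed tag = ee; claimed = ee → match.

valid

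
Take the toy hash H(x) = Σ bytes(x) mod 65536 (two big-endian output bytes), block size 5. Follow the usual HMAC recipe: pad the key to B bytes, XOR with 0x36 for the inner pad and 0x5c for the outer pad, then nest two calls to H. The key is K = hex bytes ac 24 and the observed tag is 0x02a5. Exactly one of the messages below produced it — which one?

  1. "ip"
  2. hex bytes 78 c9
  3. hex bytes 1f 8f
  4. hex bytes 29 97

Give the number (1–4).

Key hex bytes ac 24 is 2 bytes ≤ B = 5; zero-pad to 5 bytes: K' = ac 24 00 00 00.
K' ⊕ ipad = 9a 12 36 36 36; K' ⊕ opad = f0 78 5c 5c 5c.
m1: inner = H(9a 12 36 36 36 69 70) = 02 27; tag = H(f0 78 5c 5c 5c 02 27) = 02a5 ← matches
m2: inner = H(9a 12 36 36 36 78 c9) = 02 8f; tag = H(f0 78 5c 5c 5c 02 8f) = 030d
m3: inner = H(9a 12 36 36 36 1f 8f) = 01 fc; tag = H(f0 78 5c 5c 5c 01 fc) = 0379
m4: inner = H(9a 12 36 36 36 29 97) = 02 0e; tag = H(f0 78 5c 5c 5c 02 0e) = 028c

1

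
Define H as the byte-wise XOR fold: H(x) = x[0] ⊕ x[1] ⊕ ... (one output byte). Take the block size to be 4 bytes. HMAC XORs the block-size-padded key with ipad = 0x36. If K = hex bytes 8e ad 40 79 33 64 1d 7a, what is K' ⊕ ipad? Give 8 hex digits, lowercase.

Key hex bytes 8e ad 40 79 33 64 1d 7a is 8 bytes > B = 4, so hash it first: H(key) = 2a, then zero-pad to 4 bytes: K' = 2a 00 00 00.
XOR each byte with 0x36: 2a⊕36=1c, 00⊕36=36, 00⊕36=36, 00⊕36=36.

1c363636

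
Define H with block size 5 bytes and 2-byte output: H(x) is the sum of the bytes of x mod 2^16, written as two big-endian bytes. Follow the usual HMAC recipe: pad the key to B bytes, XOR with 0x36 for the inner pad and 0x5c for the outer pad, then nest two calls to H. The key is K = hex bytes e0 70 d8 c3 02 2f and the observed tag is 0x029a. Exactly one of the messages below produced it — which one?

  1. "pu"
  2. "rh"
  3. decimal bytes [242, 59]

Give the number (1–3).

Key hex bytes e0 70 d8 c3 02 2f is 6 bytes > B = 5, so hash it first: H(key) = 03 1c, then zero-pad to 5 bytes: K' = 03 1c 00 00 00.
K' ⊕ ipad = 35 2a 36 36 36; K' ⊕ opad = 5f 40 5c 5c 5c.
m1: inner = H(35 2a 36 36 36 70 75) = 01 e6; tag = H(5f 40 5c 5c 5c 01 e6) = 029a ← matches
m2: inner = H(35 2a 36 36 36 72 68) = 01 db; tag = H(5f 40 5c 5c 5c 01 db) = 028f
m3: inner = H(35 2a 36 36 36 f2 3b) = 02 2e; tag = H(5f 40 5c 5c 5c 02 2e) = 01e3

1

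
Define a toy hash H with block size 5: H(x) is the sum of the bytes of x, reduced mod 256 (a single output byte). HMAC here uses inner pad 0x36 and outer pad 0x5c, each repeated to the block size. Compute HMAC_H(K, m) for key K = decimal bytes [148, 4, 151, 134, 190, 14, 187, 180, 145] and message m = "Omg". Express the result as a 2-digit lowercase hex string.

Key decimal bytes [148, 4, 151, 134, 190, 14, 187, 180, 145] = 94 04 97 86 be 0e bb b4 91 is 9 bytes > B = 5, so hash it first: H(key) = 81, then zero-pad to 5 bytes: K' = 81 00 00 00 00.
K' ⊕ ipad = b7 36 36 36 36.  K' ⊕ opad = dd 5c 5c 5c 5c.
Inner input = (K'⊕ipad) ∥ m = b7 36 36 36 36 ∥ 4f 6d 67.
Inner hash: sum = 183+54+54+54+54+79+109+103 = 690; mod 256 = 178 → b2.
Outer input = (K'⊕opad) ∥ inner = dd 5c 5c 5c 5c ∥ b2.
Outer hash (tag): sum = 221+92+92+92+92+178 = 767; mod 256 = 255 → ff.

ff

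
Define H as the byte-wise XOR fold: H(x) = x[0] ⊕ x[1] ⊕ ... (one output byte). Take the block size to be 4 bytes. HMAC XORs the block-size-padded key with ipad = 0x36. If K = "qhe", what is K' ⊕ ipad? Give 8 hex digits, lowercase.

Key "qhe" = 71 68 65 is 3 bytes ≤ B = 4; zero-pad to 4 bytes: K' = 71 68 65 00.
XOR each byte with 0x36: 71⊕36=47, 68⊕36=5e, 65⊕36=53, 00⊕36=36.

475e5336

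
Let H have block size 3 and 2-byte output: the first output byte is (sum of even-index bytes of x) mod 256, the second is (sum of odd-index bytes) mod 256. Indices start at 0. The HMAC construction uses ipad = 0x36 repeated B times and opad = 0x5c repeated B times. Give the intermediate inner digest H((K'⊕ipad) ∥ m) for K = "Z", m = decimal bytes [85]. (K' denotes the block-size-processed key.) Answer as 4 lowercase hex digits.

a28b

Key "Z" = 5a is 1 byte ≤ B = 3; zero-pad to 3 bytes: K' = 5a 00 00.
K' ⊕ ipad = 6c 36 36.
Inner input = 6c 36 36 ∥ 55.
Inner hash: even-index sum = 162 mod 256 = 162; odd-index sum = 139 mod 256 = 139 → a2 8b.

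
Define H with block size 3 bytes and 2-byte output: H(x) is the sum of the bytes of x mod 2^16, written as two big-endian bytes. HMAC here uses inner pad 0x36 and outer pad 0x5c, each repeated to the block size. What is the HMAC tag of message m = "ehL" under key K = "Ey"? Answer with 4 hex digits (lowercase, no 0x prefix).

Key "Ey" = 45 79 is 2 bytes ≤ B = 3; zero-pad to 3 bytes: K' = 45 79 00.
K' ⊕ ipad = 73 4f 36.  K' ⊕ opad = 19 25 5c.
Inner input = (K'⊕ipad) ∥ m = 73 4f 36 ∥ 65 68 4c.
Inner hash: sum = 115+79+54+101+104+76 = 529 → 02 11.
Outer input = (K'⊕opad) ∥ inner = 19 25 5c ∥ 02 11.
Outer hash (tag): sum = 25+37+92+2+17 = 173 → 00 ad.

00ad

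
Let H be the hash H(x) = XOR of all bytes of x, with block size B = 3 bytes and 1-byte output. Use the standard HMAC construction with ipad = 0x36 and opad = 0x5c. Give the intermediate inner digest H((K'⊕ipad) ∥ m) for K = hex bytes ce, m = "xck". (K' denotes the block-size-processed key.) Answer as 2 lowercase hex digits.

Key hex bytes ce is 1 byte ≤ B = 3; zero-pad to 3 bytes: K' = ce 00 00.
K' ⊕ ipad = f8 36 36.
Inner input = f8 36 36 ∥ 78 63 6b.
Inner hash: XOR f8⊕36⊕36⊕78⊕63⊕6b = 88.

88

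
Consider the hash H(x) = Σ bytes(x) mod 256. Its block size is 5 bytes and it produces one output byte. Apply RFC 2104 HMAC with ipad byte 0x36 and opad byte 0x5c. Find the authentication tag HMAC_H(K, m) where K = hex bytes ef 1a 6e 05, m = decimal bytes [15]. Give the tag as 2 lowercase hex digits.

b5

Key hex bytes ef 1a 6e 05 is 4 bytes ≤ B = 5; zero-pad to 5 bytes: K' = ef 1a 6e 05 00.
K' ⊕ ipad = d9 2c 58 33 36.  K' ⊕ opad = b3 46 32 59 5c.
Inner input = (K'⊕ipad) ∥ m = d9 2c 58 33 36 ∥ 0f.
Inner hash: sum = 217+44+88+51+54+15 = 469; mod 256 = 213 → d5.
Outer input = (K'⊕opad) ∥ inner = b3 46 32 59 5c ∥ d5.
Outer hash (tag): sum = 179+70+50+89+92+213 = 693; mod 256 = 181 → b5.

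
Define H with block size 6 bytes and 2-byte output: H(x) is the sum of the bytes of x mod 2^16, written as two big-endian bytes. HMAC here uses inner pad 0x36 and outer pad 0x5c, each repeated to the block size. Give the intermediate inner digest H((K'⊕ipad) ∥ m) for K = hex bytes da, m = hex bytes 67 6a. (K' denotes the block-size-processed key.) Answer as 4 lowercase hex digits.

02cb

Key hex bytes da is 1 byte ≤ B = 6; zero-pad to 6 bytes: K' = da 00 00 00 00 00.
K' ⊕ ipad = ec 36 36 36 36 36.
Inner input = ec 36 36 36 36 36 ∥ 67 6a.
Inner hash: sum = 236+54+54+54+54+54+103+106 = 715 → 02 cb.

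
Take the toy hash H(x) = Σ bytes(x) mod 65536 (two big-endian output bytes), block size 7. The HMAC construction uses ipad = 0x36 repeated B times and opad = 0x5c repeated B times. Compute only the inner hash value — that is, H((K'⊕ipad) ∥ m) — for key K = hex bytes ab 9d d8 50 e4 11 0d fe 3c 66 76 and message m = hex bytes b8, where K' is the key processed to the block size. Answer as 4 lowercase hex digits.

Key hex bytes ab 9d d8 50 e4 11 0d fe 3c 66 76 is 11 bytes > B = 7, so hash it first: H(key) = 05 88, then zero-pad to 7 bytes: K' = 05 88 00 00 00 00 00.
K' ⊕ ipad = 33 be 36 36 36 36 36.
Inner input = 33 be 36 36 36 36 36 ∥ b8.
Inner hash: sum = 51+190+54+54+54+54+54+184 = 695 → 02 b7.

02b7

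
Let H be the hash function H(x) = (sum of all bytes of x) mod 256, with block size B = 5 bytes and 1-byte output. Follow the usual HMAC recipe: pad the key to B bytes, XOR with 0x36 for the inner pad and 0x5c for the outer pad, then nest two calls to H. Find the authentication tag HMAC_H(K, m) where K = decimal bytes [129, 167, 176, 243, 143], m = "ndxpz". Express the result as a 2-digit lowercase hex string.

c6

Key decimal bytes [129, 167, 176, 243, 143] = 81 a7 b0 f3 8f is exactly B = 5 bytes: K' = 81 a7 b0 f3 8f.
K' ⊕ ipad = b7 91 86 c5 b9.  K' ⊕ opad = dd fb ec af d3.
Inner input = (K'⊕ipad) ∥ m = b7 91 86 c5 b9 ∥ 6e 64 78 70 7a.
Inner hash: sum = 183+145+134+197+185+110+100+120+112+122 = 1408; mod 256 = 128 → 80.
Outer input = (K'⊕opad) ∥ inner = dd fb ec af d3 ∥ 80.
Outer hash (tag): sum = 221+251+236+175+211+128 = 1222; mod 256 = 198 → c6.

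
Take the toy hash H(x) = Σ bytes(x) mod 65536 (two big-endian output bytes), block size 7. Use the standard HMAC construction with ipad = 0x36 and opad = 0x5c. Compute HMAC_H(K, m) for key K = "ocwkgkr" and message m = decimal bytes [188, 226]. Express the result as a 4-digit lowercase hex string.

0253

Key "ocwkgkr" = 6f 63 77 6b 67 6b 72 is exactly B = 7 bytes: K' = 6f 63 77 6b 67 6b 72.
K' ⊕ ipad = 59 55 41 5d 51 5d 44.  K' ⊕ opad = 33 3f 2b 37 3b 37 2e.
Inner input = (K'⊕ipad) ∥ m = 59 55 41 5d 51 5d 44 ∥ bc e2.
Inner hash: sum = 89+85+65+93+81+93+68+188+226 = 988 → 03 dc.
Outer input = (K'⊕opad) ∥ inner = 33 3f 2b 37 3b 37 2e ∥ 03 dc.
Outer hash (tag): sum = 51+63+43+55+59+55+46+3+220 = 595 → 02 53.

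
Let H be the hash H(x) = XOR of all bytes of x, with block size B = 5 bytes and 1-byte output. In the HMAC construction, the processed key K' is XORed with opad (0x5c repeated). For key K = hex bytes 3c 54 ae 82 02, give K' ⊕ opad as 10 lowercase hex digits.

6008f2de5e

Key hex bytes 3c 54 ae 82 02 is exactly B = 5 bytes: K' = 3c 54 ae 82 02.
XOR each byte with 0x5c: 3c⊕5c=60, 54⊕5c=08, ae⊕5c=f2, 82⊕5c=de, 02⊕5c=5e.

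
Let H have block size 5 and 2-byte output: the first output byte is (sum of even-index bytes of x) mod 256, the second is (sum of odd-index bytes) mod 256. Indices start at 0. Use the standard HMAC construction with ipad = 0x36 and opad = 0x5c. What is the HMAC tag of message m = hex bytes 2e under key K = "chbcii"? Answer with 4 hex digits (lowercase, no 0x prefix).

Key "chbcii" = 63 68 62 63 69 69 is 6 bytes > B = 5, so hash it first: H(key) = 2e 34, then zero-pad to 5 bytes: K' = 2e 34 00 00 00.
K' ⊕ ipad = 18 02 36 36 36.  K' ⊕ opad = 72 68 5c 5c 5c.
Inner input = (K'⊕ipad) ∥ m = 18 02 36 36 36 ∥ 2e.
Inner hash: even-index sum = 132 mod 256 = 132; odd-index sum = 102 mod 256 = 102 → 84 66.
Outer input = (K'⊕opad) ∥ inner = 72 68 5c 5c 5c ∥ 84 66.
Outer hash (tag): even-index sum = 400 mod 256 = 144; odd-index sum = 328 mod 256 = 72 → 90 48.

9048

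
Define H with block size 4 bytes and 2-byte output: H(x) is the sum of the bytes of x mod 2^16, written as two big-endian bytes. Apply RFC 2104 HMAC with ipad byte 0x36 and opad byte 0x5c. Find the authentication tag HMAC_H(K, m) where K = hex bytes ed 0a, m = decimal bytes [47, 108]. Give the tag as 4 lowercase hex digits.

01df

Key hex bytes ed 0a is 2 bytes ≤ B = 4; zero-pad to 4 bytes: K' = ed 0a 00 00.
K' ⊕ ipad = db 3c 36 36.  K' ⊕ opad = b1 56 5c 5c.
Inner input = (K'⊕ipad) ∥ m = db 3c 36 36 ∥ 2f 6c.
Inner hash: sum = 219+60+54+54+47+108 = 542 → 02 1e.
Outer input = (K'⊕opad) ∥ inner = b1 56 5c 5c ∥ 02 1e.
Outer hash (tag): sum = 177+86+92+92+2+30 = 479 → 01 df.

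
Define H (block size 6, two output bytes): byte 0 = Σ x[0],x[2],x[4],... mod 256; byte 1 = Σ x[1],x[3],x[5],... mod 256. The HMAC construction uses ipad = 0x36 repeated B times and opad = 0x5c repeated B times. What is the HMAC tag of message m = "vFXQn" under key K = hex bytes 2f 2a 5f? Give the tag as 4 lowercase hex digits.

Key hex bytes 2f 2a 5f is 3 bytes ≤ B = 6; zero-pad to 6 bytes: K' = 2f 2a 5f 00 00 00.
K' ⊕ ipad = 19 1c 69 36 36 36.  K' ⊕ opad = 73 76 03 5c 5c 5c.
Inner input = (K'⊕ipad) ∥ m = 19 1c 69 36 36 36 ∥ 76 46 58 51 6e.
Inner hash: even-index sum = 500 mod 256 = 244; odd-index sum = 287 mod 256 = 31 → f4 1f.
Outer input = (K'⊕opad) ∥ inner = 73 76 03 5c 5c 5c ∥ f4 1f.
Outer hash (tag): even-index sum = 454 mod 256 = 198; odd-index sum = 333 mod 256 = 77 → c6 4d.

c64d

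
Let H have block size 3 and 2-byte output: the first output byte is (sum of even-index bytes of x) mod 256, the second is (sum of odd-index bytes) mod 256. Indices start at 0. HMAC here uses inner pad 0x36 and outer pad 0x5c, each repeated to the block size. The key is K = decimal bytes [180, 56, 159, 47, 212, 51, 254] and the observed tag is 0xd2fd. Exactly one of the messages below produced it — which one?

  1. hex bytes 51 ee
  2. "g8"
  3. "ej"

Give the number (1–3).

Key decimal bytes [180, 56, 159, 47, 212, 51, 254] = b4 38 9f 2f d4 33 fe is 7 bytes > B = 3, so hash it first: H(key) = 25 9a, then zero-pad to 3 bytes: K' = 25 9a 00.
K' ⊕ ipad = 13 ac 36; K' ⊕ opad = 79 c6 5c.
m1: inner = H(13 ac 36 51 ee) = 37 fd; tag = H(79 c6 5c 37 fd) = d2fd ← matches
m2: inner = H(13 ac 36 67 38) = 81 13; tag = H(79 c6 5c 81 13) = e847
m3: inner = H(13 ac 36 65 6a) = b3 11; tag = H(79 c6 5c b3 11) = e679

1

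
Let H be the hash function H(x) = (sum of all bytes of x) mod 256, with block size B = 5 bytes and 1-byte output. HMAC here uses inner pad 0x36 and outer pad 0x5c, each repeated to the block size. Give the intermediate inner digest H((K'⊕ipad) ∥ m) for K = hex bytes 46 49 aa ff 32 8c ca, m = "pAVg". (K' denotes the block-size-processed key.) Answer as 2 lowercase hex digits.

Key hex bytes 46 49 aa ff 32 8c ca is 7 bytes > B = 5, so hash it first: H(key) = c0, then zero-pad to 5 bytes: K' = c0 00 00 00 00.
K' ⊕ ipad = f6 36 36 36 36.
Inner input = f6 36 36 36 36 ∥ 70 41 56 67.
Inner hash: sum = 246+54+54+54+54+112+65+86+103 = 828; mod 256 = 60 → 3c.

3c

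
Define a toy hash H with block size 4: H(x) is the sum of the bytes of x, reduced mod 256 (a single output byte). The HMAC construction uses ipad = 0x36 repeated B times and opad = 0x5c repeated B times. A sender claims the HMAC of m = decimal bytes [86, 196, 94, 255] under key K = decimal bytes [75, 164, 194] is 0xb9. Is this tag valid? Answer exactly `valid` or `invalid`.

valid

Key decimal bytes [75, 164, 194] = 4b a4 c2 is 3 bytes ≤ B = 4; zero-pad to 4 bytes: K' = 4b a4 c2 00.
K' ⊕ ipad = 7d 92 f4 36; K' ⊕ opad = 17 f8 9e 5c.
Inner hash: sum = 125+146+244+54+86+196+94+255 = 1200; mod 256 = 176 → b0.
Outer hash (recomputed tag): sum = 23+248+158+92+176 = 697; mod 256 = 185 → b9.
Recomputed tag = b9; claimed = b9 → match.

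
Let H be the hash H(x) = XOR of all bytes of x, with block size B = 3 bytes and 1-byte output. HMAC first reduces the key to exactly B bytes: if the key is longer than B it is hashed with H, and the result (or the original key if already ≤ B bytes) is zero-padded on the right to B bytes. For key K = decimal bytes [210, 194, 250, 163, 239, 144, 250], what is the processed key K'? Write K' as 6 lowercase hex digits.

|K| = 7 > B = 3, so first hash the key.
H(K): XOR d2⊕c2⊕fa⊕a3⊕ef⊕90⊕fa = cc.
Zero-pad H(K) = cc to 3 bytes: K' = cc 00 00.

cc0000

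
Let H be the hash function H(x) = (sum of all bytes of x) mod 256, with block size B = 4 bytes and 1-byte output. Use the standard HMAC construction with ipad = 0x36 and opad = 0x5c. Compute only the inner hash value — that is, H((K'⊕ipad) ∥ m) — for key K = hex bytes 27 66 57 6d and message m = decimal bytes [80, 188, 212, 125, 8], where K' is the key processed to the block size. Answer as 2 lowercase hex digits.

82

Key hex bytes 27 66 57 6d is exactly B = 4 bytes: K' = 27 66 57 6d.
K' ⊕ ipad = 11 50 61 5b.
Inner input = 11 50 61 5b ∥ 50 bc d4 7d 08.
Inner hash: sum = 17+80+97+91+80+188+212+125+8 = 898; mod 256 = 130 → 82.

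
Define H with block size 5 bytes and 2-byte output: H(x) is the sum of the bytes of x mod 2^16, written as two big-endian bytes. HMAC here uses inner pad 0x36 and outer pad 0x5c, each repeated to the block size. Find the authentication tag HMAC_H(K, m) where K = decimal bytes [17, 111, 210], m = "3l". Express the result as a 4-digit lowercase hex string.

Key decimal bytes [17, 111, 210] = 11 6f d2 is 3 bytes ≤ B = 5; zero-pad to 5 bytes: K' = 11 6f d2 00 00.
K' ⊕ ipad = 27 59 e4 36 36.  K' ⊕ opad = 4d 33 8e 5c 5c.
Inner input = (K'⊕ipad) ∥ m = 27 59 e4 36 36 ∥ 33 6c.
Inner hash: sum = 39+89+228+54+54+51+108 = 623 → 02 6f.
Outer input = (K'⊕opad) ∥ inner = 4d 33 8e 5c 5c ∥ 02 6f.
Outer hash (tag): sum = 77+51+142+92+92+2+111 = 567 → 02 37.

0237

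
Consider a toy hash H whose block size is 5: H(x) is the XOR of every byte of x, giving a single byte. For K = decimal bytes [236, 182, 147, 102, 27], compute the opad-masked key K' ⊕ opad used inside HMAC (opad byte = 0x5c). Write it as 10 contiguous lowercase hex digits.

b0eacf3a47

Key decimal bytes [236, 182, 147, 102, 27] = ec b6 93 66 1b is exactly B = 5 bytes: K' = ec b6 93 66 1b.
XOR each byte with 0x5c: ec⊕5c=b0, b6⊕5c=ea, 93⊕5c=cf, 66⊕5c=3a, 1b⊕5c=47.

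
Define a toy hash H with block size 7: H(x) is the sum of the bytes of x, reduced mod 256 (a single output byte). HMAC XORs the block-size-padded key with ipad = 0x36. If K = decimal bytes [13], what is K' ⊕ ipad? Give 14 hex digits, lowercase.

Key decimal bytes [13] = 0d is 1 byte ≤ B = 7; zero-pad to 7 bytes: K' = 0d 00 00 00 00 00 00.
XOR each byte with 0x36: 0d⊕36=3b, 00⊕36=36, 00⊕36=36, 00⊕36=36, 00⊕36=36, 00⊕36=36, 00⊕36=36.

3b363636363636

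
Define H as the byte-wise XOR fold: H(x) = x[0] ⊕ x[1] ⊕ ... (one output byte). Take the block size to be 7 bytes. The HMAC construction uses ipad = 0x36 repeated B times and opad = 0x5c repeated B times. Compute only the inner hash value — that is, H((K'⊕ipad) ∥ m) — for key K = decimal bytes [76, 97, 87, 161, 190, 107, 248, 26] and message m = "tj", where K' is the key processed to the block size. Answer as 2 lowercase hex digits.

c4

Key decimal bytes [76, 97, 87, 161, 190, 107, 248, 26] = 4c 61 57 a1 be 6b f8 1a is 8 bytes > B = 7, so hash it first: H(key) = ec, then zero-pad to 7 bytes: K' = ec 00 00 00 00 00 00.
K' ⊕ ipad = da 36 36 36 36 36 36.
Inner input = da 36 36 36 36 36 36 ∥ 74 6a.
Inner hash: XOR da⊕36⊕36⊕36⊕36⊕36⊕36⊕74⊕6a = c4.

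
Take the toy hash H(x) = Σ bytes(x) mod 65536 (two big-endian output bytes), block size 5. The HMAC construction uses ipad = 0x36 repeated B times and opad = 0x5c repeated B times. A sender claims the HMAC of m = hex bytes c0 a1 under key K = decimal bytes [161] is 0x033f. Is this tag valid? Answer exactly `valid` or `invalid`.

valid

Key decimal bytes [161] = a1 is 1 byte ≤ B = 5; zero-pad to 5 bytes: K' = a1 00 00 00 00.
K' ⊕ ipad = 97 36 36 36 36; K' ⊕ opad = fd 5c 5c 5c 5c.
Inner hash: sum = 151+54+54+54+54+192+161 = 720 → 02 d0.
Outer hash (recomputed tag): sum = 253+92+92+92+92+2+208 = 831 → 03 3f.
Recomputed tag = 033f; claimed = 033f → match.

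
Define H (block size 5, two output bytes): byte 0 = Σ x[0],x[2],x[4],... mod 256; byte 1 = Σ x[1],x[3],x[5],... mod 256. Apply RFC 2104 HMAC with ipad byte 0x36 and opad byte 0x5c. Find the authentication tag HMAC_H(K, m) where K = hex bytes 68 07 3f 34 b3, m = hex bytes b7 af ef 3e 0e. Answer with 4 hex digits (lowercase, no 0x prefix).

Key hex bytes 68 07 3f 34 b3 is exactly B = 5 bytes: K' = 68 07 3f 34 b3.
K' ⊕ ipad = 5e 31 09 02 85.  K' ⊕ opad = 34 5b 63 68 ef.
Inner input = (K'⊕ipad) ∥ m = 5e 31 09 02 85 ∥ b7 af ef 3e 0e.
Inner hash: even-index sum = 473 mod 256 = 217; odd-index sum = 487 mod 256 = 231 → d9 e7.
Outer input = (K'⊕opad) ∥ inner = 34 5b 63 68 ef ∥ d9 e7.
Outer hash (tag): even-index sum = 621 mod 256 = 109; odd-index sum = 412 mod 256 = 156 → 6d 9c.

6d9c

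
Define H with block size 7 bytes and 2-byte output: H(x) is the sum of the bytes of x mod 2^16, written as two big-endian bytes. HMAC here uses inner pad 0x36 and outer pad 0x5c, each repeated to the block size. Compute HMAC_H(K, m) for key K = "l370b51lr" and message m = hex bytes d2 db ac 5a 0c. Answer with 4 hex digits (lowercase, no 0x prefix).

03b9

Key "l370b51lr" = 6c 33 37 30 62 35 31 6c 72 is 9 bytes > B = 7, so hash it first: H(key) = 02 ac, then zero-pad to 7 bytes: K' = 02 ac 00 00 00 00 00.
K' ⊕ ipad = 34 9a 36 36 36 36 36.  K' ⊕ opad = 5e f0 5c 5c 5c 5c 5c.
Inner input = (K'⊕ipad) ∥ m = 34 9a 36 36 36 36 36 ∥ d2 db ac 5a 0c.
Inner hash: sum = 52+154+54+54+54+54+54+210+219+172+90+12 = 1179 → 04 9b.
Outer input = (K'⊕opad) ∥ inner = 5e f0 5c 5c 5c 5c 5c ∥ 04 9b.
Outer hash (tag): sum = 94+240+92+92+92+92+92+4+155 = 953 → 03 b9.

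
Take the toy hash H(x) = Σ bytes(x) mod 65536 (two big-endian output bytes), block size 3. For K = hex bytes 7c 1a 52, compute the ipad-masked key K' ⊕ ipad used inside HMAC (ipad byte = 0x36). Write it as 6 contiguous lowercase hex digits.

4a2c64

Key hex bytes 7c 1a 52 is exactly B = 3 bytes: K' = 7c 1a 52.
XOR each byte with 0x36: 7c⊕36=4a, 1a⊕36=2c, 52⊕36=64.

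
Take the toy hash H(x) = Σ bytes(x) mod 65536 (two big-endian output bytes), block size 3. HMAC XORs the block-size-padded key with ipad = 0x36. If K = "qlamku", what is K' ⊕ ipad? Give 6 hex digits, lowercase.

Key "qlamku" = 71 6c 61 6d 6b 75 is 6 bytes > B = 3, so hash it first: H(key) = 02 8b, then zero-pad to 3 bytes: K' = 02 8b 00.
XOR each byte with 0x36: 02⊕36=34, 8b⊕36=bd, 00⊕36=36.

34bd36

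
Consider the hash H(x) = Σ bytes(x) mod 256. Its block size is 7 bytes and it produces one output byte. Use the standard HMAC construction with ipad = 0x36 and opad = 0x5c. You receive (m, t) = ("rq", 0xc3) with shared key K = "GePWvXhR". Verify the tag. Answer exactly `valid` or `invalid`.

Key "GePWvXhR" = 47 65 50 57 76 58 68 52 is 8 bytes > B = 7, so hash it first: H(key) = db, then zero-pad to 7 bytes: K' = db 00 00 00 00 00 00.
K' ⊕ ipad = ed 36 36 36 36 36 36; K' ⊕ opad = 87 5c 5c 5c 5c 5c 5c.
Inner hash: sum = 237+54+54+54+54+54+54+114+113 = 788; mod 256 = 20 → 14.
Outer hash (recomputed tag): sum = 135+92+92+92+92+92+92+20 = 707; mod 256 = 195 → c3.
Recomputed tag = c3; claimed = c3 → match.

valid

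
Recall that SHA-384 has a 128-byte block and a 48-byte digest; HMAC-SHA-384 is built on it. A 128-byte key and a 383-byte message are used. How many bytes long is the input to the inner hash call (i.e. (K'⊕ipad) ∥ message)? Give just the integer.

511

Key is 128 ≤ 128 bytes, zero-padded: |K'| = 128.
Inner input = (K'⊕ipad) ∥ m → 128 + 383 = 511 bytes.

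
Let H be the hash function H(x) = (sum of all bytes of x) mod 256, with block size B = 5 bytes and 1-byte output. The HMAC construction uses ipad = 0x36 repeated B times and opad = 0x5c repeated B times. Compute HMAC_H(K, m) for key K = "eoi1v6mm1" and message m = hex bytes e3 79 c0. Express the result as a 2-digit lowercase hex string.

f0

Key "eoi1v6mm1" = 65 6f 69 31 76 36 6d 6d 31 is 9 bytes > B = 5, so hash it first: H(key) = 25, then zero-pad to 5 bytes: K' = 25 00 00 00 00.
K' ⊕ ipad = 13 36 36 36 36.  K' ⊕ opad = 79 5c 5c 5c 5c.
Inner input = (K'⊕ipad) ∥ m = 13 36 36 36 36 ∥ e3 79 c0.
Inner hash: sum = 19+54+54+54+54+227+121+192 = 775; mod 256 = 7 → 07.
Outer input = (K'⊕opad) ∥ inner = 79 5c 5c 5c 5c ∥ 07.
Outer hash (tag): sum = 121+92+92+92+92+7 = 496; mod 256 = 240 → f0.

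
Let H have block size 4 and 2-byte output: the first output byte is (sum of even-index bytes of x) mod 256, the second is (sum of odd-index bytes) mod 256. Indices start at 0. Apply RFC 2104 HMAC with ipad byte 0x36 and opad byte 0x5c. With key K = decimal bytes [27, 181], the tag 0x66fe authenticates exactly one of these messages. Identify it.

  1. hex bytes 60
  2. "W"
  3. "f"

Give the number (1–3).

1

Key decimal bytes [27, 181] = 1b b5 is 2 bytes ≤ B = 4; zero-pad to 4 bytes: K' = 1b b5 00 00.
K' ⊕ ipad = 2d 83 36 36; K' ⊕ opad = 47 e9 5c 5c.
m1: inner = H(2d 83 36 36 60) = c3 b9; tag = H(47 e9 5c 5c c3 b9) = 66fe ← matches
m2: inner = H(2d 83 36 36 57) = ba b9; tag = H(47 e9 5c 5c ba b9) = 5dfe
m3: inner = H(2d 83 36 36 66) = c9 b9; tag = H(47 e9 5c 5c c9 b9) = 6cfe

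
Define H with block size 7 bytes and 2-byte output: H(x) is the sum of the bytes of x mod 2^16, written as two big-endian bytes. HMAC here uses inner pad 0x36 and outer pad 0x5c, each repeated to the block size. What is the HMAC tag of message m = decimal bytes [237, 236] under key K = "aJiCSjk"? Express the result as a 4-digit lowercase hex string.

Key "aJiCSjk" = 61 4a 69 43 53 6a 6b is exactly B = 7 bytes: K' = 61 4a 69 43 53 6a 6b.
K' ⊕ ipad = 57 7c 5f 75 65 5c 5d.  K' ⊕ opad = 3d 16 35 1f 0f 36 37.
Inner input = (K'⊕ipad) ∥ m = 57 7c 5f 75 65 5c 5d ∥ ed ec.
Inner hash: sum = 87+124+95+117+101+92+93+237+236 = 1182 → 04 9e.
Outer input = (K'⊕opad) ∥ inner = 3d 16 35 1f 0f 36 37 ∥ 04 9e.
Outer hash (tag): sum = 61+22+53+31+15+54+55+4+158 = 453 → 01 c5.

01c5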